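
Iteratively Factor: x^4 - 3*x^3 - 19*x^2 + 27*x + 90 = (x - 5)*(x^3 + 2*x^2 - 9*x - 18) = (x - 5)*(x - 3)*(x^2 + 5*x + 6) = (x - 5)*(x - 3)*(x + 3)*(x + 2)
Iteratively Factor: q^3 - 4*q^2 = (q - 4)*(q^2) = q*(q - 4)*(q)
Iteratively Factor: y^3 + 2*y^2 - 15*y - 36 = (y + 3)*(y^2 - y - 12) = (y + 3)^2*(y - 4)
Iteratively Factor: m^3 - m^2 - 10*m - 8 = (m + 1)*(m^2 - 2*m - 8) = (m - 4)*(m + 1)*(m + 2)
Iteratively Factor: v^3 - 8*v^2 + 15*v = (v - 3)*(v^2 - 5*v) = v*(v - 3)*(v - 5)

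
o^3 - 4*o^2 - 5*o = o*(o - 5)*(o + 1)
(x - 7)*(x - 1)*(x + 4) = x^3 - 4*x^2 - 25*x + 28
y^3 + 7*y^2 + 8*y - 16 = (y - 1)*(y + 4)^2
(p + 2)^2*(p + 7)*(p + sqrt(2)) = p^4 + sqrt(2)*p^3 + 11*p^3 + 11*sqrt(2)*p^2 + 32*p^2 + 28*p + 32*sqrt(2)*p + 28*sqrt(2)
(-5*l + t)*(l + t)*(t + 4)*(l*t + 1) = -5*l^3*t^2 - 20*l^3*t - 4*l^2*t^3 - 16*l^2*t^2 - 5*l^2*t - 20*l^2 + l*t^4 + 4*l*t^3 - 4*l*t^2 - 16*l*t + t^3 + 4*t^2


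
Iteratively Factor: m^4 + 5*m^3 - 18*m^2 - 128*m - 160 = (m + 4)*(m^3 + m^2 - 22*m - 40) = (m - 5)*(m + 4)*(m^2 + 6*m + 8) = (m - 5)*(m + 4)^2*(m + 2)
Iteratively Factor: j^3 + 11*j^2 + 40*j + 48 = (j + 4)*(j^2 + 7*j + 12) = (j + 3)*(j + 4)*(j + 4)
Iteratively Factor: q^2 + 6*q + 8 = (q + 2)*(q + 4)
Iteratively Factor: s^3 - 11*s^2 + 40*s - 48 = (s - 4)*(s^2 - 7*s + 12) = (s - 4)*(s - 3)*(s - 4)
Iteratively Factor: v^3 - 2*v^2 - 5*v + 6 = (v - 1)*(v^2 - v - 6) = (v - 1)*(v + 2)*(v - 3)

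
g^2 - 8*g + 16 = (g - 4)^2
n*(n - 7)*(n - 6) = n^3 - 13*n^2 + 42*n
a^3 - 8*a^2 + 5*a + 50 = (a - 5)^2*(a + 2)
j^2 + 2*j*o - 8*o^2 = (j - 2*o)*(j + 4*o)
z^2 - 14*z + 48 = (z - 8)*(z - 6)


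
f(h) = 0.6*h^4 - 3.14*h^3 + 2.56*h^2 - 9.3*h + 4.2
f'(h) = 2.4*h^3 - 9.42*h^2 + 5.12*h - 9.3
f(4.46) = -27.52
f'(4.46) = 39.08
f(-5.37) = 1113.15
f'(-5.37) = -680.09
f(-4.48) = 621.27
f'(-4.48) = -437.10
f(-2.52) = 118.34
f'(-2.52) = -120.43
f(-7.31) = 3148.77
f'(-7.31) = -1487.58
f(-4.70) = 723.25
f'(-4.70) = -490.63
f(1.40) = -10.11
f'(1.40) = -14.01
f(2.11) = -21.63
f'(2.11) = -17.89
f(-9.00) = 6520.92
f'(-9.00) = -2568.00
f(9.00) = 1775.40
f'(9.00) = 1023.36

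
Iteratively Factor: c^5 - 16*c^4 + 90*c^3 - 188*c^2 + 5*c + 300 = (c + 1)*(c^4 - 17*c^3 + 107*c^2 - 295*c + 300) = (c - 4)*(c + 1)*(c^3 - 13*c^2 + 55*c - 75) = (c - 5)*(c - 4)*(c + 1)*(c^2 - 8*c + 15) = (c - 5)*(c - 4)*(c - 3)*(c + 1)*(c - 5)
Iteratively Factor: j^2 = (j)*(j)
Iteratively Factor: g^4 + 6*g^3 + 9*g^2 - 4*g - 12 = (g + 3)*(g^3 + 3*g^2 - 4) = (g + 2)*(g + 3)*(g^2 + g - 2) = (g - 1)*(g + 2)*(g + 3)*(g + 2)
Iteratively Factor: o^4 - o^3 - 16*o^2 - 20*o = (o - 5)*(o^3 + 4*o^2 + 4*o) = o*(o - 5)*(o^2 + 4*o + 4) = o*(o - 5)*(o + 2)*(o + 2)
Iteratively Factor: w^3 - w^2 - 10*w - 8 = (w + 2)*(w^2 - 3*w - 4) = (w - 4)*(w + 2)*(w + 1)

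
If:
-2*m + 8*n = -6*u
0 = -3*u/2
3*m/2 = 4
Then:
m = 8/3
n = 2/3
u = 0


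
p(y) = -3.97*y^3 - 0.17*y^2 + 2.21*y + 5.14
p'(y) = -11.91*y^2 - 0.34*y + 2.21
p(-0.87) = 5.70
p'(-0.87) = -6.51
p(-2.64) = 71.17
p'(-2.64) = -79.90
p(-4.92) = 462.96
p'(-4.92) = -284.42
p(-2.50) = 60.58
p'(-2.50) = -71.38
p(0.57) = 5.61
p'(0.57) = -1.85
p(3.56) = -168.27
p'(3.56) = -149.94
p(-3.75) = 203.82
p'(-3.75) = -164.00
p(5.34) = -592.43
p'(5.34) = -339.23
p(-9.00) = 2865.61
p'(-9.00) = -959.44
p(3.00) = -96.95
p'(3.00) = -106.00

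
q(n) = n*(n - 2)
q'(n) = 2*n - 2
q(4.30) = 9.89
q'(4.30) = 6.60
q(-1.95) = 7.70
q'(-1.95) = -5.90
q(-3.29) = 17.40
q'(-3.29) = -8.58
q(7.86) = 46.06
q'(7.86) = 13.72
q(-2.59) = 11.89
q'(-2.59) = -7.18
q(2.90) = 2.61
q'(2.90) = 3.80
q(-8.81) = 95.24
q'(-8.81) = -19.62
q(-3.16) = 16.31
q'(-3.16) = -8.32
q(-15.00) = 255.00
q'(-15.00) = -32.00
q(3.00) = 3.00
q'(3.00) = 4.00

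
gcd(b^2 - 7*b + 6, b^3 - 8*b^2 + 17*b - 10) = b - 1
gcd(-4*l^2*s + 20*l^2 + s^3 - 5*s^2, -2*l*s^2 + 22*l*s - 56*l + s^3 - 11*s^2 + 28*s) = -2*l + s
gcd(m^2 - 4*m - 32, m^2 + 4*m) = m + 4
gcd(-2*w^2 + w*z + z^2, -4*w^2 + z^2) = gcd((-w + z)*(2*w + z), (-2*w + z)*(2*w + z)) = 2*w + z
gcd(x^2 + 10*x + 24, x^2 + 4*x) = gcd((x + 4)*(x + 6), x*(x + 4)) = x + 4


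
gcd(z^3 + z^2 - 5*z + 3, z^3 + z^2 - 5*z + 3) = z^3 + z^2 - 5*z + 3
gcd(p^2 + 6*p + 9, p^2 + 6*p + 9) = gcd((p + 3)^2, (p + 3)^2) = p^2 + 6*p + 9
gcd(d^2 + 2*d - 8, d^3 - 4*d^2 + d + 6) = d - 2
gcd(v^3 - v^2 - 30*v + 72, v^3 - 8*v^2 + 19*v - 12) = v^2 - 7*v + 12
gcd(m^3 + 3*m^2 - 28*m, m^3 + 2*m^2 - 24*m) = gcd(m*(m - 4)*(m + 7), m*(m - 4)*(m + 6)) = m^2 - 4*m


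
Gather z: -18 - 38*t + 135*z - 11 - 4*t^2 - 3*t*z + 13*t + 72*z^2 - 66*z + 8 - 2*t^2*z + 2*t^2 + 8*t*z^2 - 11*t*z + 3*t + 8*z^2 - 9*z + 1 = -2*t^2 - 22*t + z^2*(8*t + 80) + z*(-2*t^2 - 14*t + 60) - 20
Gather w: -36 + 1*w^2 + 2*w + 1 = w^2 + 2*w - 35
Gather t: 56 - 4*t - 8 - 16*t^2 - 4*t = -16*t^2 - 8*t + 48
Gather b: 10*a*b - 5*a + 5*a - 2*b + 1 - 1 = b*(10*a - 2)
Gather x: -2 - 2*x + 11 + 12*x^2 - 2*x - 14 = 12*x^2 - 4*x - 5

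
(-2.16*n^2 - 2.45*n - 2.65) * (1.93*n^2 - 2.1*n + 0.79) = -4.1688*n^4 - 0.1925*n^3 - 1.6759*n^2 + 3.6295*n - 2.0935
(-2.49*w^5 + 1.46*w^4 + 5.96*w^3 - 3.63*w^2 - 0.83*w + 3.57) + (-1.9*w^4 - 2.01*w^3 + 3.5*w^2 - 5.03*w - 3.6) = -2.49*w^5 - 0.44*w^4 + 3.95*w^3 - 0.13*w^2 - 5.86*w - 0.0300000000000002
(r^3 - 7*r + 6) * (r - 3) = r^4 - 3*r^3 - 7*r^2 + 27*r - 18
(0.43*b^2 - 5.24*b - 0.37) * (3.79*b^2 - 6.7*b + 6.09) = 1.6297*b^4 - 22.7406*b^3 + 36.3244*b^2 - 29.4326*b - 2.2533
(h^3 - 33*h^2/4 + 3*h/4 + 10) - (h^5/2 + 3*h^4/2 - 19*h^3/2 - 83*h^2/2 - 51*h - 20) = -h^5/2 - 3*h^4/2 + 21*h^3/2 + 133*h^2/4 + 207*h/4 + 30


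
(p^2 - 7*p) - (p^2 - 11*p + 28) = 4*p - 28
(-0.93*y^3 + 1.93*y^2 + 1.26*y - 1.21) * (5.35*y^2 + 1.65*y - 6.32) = -4.9755*y^5 + 8.791*y^4 + 15.8031*y^3 - 16.5921*y^2 - 9.9597*y + 7.6472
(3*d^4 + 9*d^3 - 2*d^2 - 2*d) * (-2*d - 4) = -6*d^5 - 30*d^4 - 32*d^3 + 12*d^2 + 8*d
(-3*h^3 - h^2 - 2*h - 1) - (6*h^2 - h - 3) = -3*h^3 - 7*h^2 - h + 2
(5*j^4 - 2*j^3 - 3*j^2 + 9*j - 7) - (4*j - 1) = 5*j^4 - 2*j^3 - 3*j^2 + 5*j - 6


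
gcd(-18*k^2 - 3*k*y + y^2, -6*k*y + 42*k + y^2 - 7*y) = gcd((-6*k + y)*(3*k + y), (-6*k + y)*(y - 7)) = -6*k + y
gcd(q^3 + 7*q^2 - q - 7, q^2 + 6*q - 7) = q^2 + 6*q - 7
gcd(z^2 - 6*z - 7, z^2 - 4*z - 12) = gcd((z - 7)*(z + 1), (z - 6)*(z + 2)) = 1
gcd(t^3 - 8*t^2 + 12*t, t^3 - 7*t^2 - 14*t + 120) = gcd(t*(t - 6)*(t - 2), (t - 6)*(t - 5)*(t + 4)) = t - 6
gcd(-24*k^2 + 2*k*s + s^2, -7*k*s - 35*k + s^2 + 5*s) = 1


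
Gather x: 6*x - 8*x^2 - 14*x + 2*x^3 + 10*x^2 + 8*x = 2*x^3 + 2*x^2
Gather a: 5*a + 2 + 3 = 5*a + 5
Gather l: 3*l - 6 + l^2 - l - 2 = l^2 + 2*l - 8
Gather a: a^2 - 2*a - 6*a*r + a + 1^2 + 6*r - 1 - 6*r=a^2 + a*(-6*r - 1)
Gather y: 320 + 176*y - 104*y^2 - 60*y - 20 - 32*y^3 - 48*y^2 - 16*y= -32*y^3 - 152*y^2 + 100*y + 300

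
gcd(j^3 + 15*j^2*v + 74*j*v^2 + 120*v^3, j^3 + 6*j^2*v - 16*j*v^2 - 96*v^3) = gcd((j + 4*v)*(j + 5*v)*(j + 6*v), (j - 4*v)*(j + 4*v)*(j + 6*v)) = j^2 + 10*j*v + 24*v^2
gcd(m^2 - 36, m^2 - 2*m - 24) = m - 6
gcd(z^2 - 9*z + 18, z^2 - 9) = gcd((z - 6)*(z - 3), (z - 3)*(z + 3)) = z - 3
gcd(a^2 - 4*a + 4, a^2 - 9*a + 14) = a - 2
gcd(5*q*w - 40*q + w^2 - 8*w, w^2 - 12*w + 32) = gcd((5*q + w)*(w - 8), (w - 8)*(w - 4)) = w - 8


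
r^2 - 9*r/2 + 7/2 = (r - 7/2)*(r - 1)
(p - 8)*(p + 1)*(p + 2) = p^3 - 5*p^2 - 22*p - 16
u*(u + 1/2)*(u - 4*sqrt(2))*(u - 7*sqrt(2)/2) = u^4 - 15*sqrt(2)*u^3/2 + u^3/2 - 15*sqrt(2)*u^2/4 + 28*u^2 + 14*u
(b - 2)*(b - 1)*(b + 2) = b^3 - b^2 - 4*b + 4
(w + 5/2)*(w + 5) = w^2 + 15*w/2 + 25/2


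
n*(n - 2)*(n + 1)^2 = n^4 - 3*n^2 - 2*n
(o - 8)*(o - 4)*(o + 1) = o^3 - 11*o^2 + 20*o + 32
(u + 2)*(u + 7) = u^2 + 9*u + 14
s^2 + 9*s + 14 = (s + 2)*(s + 7)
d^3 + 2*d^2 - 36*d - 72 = (d - 6)*(d + 2)*(d + 6)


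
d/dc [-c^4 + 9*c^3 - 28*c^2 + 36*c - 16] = -4*c^3 + 27*c^2 - 56*c + 36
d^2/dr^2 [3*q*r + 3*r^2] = 6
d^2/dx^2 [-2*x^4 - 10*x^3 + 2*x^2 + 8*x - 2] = -24*x^2 - 60*x + 4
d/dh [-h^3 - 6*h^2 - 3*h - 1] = -3*h^2 - 12*h - 3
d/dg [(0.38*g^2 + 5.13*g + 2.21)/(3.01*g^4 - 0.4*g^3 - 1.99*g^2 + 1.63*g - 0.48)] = (-2.2876*g^5 - 46.1719*g^4 - 22.5044*g^3 + 13.4801*g^2 + 8.431*g - 6.0647)/(9.0601*g^8 - 2.408*g^7 - 11.8198*g^6 + 11.4046*g^5 - 0.2335*g^4 - 6.1034*g^3 + 4.5673*g^2 - 1.5648*g + 0.2304)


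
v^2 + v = v*(v + 1)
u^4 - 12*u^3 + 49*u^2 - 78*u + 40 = (u - 5)*(u - 4)*(u - 2)*(u - 1)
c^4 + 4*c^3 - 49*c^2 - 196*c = c*(c - 7)*(c + 4)*(c + 7)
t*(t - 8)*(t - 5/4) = t^3 - 37*t^2/4 + 10*t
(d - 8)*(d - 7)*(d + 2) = d^3 - 13*d^2 + 26*d + 112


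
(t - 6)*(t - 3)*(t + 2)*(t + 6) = t^4 - t^3 - 42*t^2 + 36*t + 216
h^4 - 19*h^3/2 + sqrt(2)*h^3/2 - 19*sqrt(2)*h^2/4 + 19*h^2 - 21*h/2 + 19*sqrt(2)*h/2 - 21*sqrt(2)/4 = (h - 7)*(h - 3/2)*(h - 1)*(h + sqrt(2)/2)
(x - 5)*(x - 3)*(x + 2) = x^3 - 6*x^2 - x + 30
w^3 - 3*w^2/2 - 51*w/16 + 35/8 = (w - 2)*(w - 5/4)*(w + 7/4)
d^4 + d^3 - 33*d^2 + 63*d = d*(d - 3)^2*(d + 7)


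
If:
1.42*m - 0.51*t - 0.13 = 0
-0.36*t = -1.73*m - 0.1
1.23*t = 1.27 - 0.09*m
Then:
No Solution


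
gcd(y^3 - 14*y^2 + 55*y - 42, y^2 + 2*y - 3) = y - 1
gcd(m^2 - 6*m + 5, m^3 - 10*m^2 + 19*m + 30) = m - 5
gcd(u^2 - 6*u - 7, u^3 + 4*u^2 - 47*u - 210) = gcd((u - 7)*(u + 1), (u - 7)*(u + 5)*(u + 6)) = u - 7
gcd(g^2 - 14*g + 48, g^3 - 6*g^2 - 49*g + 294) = g - 6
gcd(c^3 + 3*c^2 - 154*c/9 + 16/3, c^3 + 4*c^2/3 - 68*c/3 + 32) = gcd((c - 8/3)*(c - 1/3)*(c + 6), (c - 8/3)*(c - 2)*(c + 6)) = c^2 + 10*c/3 - 16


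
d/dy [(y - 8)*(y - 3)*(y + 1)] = 3*y^2 - 20*y + 13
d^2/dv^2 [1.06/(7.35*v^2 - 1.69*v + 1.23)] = (-114.5277*v^2 + 26.33358*v + 1.06*(14.7*v - 1.69)*(29.4*v - 3.38) - 19.16586)/(7.35*v^2 - 1.69*v + 1.23)^3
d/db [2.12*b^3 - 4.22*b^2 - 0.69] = b*(6.36*b - 8.44)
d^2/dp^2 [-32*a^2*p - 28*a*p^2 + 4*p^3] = -56*a + 24*p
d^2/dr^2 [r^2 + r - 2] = 2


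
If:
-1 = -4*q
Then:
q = 1/4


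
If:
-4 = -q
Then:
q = 4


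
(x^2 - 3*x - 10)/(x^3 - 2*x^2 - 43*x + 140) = (x + 2)/(x^2 + 3*x - 28)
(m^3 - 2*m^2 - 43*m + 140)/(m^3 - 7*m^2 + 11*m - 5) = (m^2 + 3*m - 28)/(m^2 - 2*m + 1)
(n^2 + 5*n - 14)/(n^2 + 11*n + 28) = (n - 2)/(n + 4)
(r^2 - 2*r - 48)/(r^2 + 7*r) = (r^2 - 2*r - 48)/(r*(r + 7))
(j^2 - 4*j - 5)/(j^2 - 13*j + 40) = (j + 1)/(j - 8)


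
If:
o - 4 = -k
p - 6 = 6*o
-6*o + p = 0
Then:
No Solution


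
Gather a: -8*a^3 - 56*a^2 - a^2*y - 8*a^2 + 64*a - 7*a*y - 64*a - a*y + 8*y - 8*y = -8*a^3 + a^2*(-y - 64) - 8*a*y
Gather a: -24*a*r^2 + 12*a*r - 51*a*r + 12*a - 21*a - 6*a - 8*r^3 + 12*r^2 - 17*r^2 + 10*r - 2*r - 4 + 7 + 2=a*(-24*r^2 - 39*r - 15) - 8*r^3 - 5*r^2 + 8*r + 5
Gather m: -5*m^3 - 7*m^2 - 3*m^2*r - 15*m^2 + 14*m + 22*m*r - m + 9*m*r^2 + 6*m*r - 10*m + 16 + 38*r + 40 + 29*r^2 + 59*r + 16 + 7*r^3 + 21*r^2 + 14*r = -5*m^3 + m^2*(-3*r - 22) + m*(9*r^2 + 28*r + 3) + 7*r^3 + 50*r^2 + 111*r + 72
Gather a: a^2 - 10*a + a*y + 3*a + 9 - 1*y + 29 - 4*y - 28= a^2 + a*(y - 7) - 5*y + 10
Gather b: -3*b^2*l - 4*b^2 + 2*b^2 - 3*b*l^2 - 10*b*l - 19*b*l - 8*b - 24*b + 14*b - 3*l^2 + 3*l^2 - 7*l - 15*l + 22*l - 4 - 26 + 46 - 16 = b^2*(-3*l - 2) + b*(-3*l^2 - 29*l - 18)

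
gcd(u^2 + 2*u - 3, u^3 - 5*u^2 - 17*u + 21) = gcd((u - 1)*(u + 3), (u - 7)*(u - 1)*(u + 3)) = u^2 + 2*u - 3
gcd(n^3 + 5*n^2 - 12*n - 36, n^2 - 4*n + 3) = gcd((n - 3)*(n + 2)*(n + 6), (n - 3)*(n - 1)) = n - 3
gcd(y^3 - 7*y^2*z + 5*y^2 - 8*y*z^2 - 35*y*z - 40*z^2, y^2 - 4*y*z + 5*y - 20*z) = y + 5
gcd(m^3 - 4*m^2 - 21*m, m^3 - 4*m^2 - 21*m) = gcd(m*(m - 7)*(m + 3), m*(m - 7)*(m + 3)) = m^3 - 4*m^2 - 21*m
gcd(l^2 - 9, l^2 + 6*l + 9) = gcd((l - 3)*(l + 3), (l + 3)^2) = l + 3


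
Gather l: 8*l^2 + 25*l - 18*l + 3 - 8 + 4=8*l^2 + 7*l - 1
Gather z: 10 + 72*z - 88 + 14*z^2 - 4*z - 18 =14*z^2 + 68*z - 96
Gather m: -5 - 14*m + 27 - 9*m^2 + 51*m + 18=-9*m^2 + 37*m + 40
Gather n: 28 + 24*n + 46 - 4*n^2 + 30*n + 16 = -4*n^2 + 54*n + 90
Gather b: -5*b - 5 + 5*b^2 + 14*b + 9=5*b^2 + 9*b + 4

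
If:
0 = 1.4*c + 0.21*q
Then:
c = -0.15*q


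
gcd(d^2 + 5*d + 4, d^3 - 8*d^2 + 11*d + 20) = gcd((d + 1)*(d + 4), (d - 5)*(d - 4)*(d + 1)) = d + 1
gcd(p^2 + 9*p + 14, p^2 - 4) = p + 2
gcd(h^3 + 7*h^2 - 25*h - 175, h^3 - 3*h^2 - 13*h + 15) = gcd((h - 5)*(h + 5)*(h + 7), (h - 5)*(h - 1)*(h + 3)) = h - 5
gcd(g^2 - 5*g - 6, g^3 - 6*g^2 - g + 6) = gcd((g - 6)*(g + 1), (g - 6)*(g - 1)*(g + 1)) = g^2 - 5*g - 6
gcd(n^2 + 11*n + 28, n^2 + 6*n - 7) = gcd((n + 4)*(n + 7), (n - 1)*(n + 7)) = n + 7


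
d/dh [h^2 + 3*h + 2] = 2*h + 3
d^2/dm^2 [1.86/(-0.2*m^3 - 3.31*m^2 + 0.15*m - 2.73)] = ((2.232*m + 12.3132)*(0.2*m^3 + 3.31*m^2 - 0.15*m + 2.73) - 1.86*(0.6*m^2 + 6.62*m - 0.15)*(1.2*m^2 + 13.24*m - 0.3))/(0.2*m^3 + 3.31*m^2 - 0.15*m + 2.73)^3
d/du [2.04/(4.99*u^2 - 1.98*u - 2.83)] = (4.0392 - 20.3592*u)/(-4.99*u^2 + 1.98*u + 2.83)^2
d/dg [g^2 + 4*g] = 2*g + 4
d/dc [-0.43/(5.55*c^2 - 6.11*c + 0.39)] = (4.773*c - 2.6273)/(5.55*c^2 - 6.11*c + 0.39)^2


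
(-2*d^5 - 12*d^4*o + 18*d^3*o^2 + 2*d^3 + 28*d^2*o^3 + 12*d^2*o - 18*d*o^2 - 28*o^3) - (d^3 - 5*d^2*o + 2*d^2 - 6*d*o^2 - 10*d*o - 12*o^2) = -2*d^5 - 12*d^4*o + 18*d^3*o^2 + d^3 + 28*d^2*o^3 + 17*d^2*o - 2*d^2 - 12*d*o^2 + 10*d*o - 28*o^3 + 12*o^2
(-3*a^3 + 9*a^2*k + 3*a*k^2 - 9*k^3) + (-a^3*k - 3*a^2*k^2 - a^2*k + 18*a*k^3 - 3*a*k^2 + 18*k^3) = -a^3*k - 3*a^3 - 3*a^2*k^2 + 8*a^2*k + 18*a*k^3 + 9*k^3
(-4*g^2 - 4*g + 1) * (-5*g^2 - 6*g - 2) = 20*g^4 + 44*g^3 + 27*g^2 + 2*g - 2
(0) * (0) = 0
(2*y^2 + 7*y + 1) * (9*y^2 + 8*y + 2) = 18*y^4 + 79*y^3 + 69*y^2 + 22*y + 2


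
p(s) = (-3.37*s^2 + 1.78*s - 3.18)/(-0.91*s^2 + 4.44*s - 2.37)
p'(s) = (1.78 - 6.74*s)/(-0.91*s^2 + 4.44*s - 2.37) + (1.82*s - 4.44)*(-3.37*s^2 + 1.78*s - 3.18)/(-0.91*s^2 + 4.44*s - 2.37)^2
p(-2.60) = 1.52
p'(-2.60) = -0.27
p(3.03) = -10.53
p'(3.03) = -10.98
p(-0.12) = 1.18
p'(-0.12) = 1.00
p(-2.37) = 1.46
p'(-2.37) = -0.28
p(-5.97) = 2.18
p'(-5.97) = -0.14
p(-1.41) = 1.19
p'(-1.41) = -0.28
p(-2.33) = 1.45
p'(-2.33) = -0.28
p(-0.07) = 1.24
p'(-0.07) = 1.27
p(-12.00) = 2.73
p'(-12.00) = -0.06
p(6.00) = 13.41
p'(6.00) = -5.68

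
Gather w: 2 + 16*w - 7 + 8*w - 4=24*w - 9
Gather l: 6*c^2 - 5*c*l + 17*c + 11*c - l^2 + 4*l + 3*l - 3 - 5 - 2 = 6*c^2 + 28*c - l^2 + l*(7 - 5*c) - 10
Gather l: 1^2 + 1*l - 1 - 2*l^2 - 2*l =-2*l^2 - l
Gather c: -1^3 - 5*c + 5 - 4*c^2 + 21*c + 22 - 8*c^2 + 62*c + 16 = -12*c^2 + 78*c + 42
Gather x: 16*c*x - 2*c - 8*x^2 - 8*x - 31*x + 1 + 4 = -2*c - 8*x^2 + x*(16*c - 39) + 5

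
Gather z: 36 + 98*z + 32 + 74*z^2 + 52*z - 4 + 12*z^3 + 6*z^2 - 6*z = 12*z^3 + 80*z^2 + 144*z + 64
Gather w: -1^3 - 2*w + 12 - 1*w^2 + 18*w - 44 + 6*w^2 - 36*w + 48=5*w^2 - 20*w + 15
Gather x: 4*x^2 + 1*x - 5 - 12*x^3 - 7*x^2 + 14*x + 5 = -12*x^3 - 3*x^2 + 15*x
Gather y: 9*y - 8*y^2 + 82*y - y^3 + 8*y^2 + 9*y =-y^3 + 100*y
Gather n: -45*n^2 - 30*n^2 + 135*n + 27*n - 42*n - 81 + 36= -75*n^2 + 120*n - 45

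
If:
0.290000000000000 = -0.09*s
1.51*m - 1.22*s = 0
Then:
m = -2.60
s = -3.22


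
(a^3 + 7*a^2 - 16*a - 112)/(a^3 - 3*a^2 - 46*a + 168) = (a + 4)/(a - 6)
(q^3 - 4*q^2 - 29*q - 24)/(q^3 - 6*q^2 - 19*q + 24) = (q + 1)/(q - 1)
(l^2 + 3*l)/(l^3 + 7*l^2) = (l + 3)/(l*(l + 7))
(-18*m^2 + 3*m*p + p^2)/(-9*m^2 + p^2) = (6*m + p)/(3*m + p)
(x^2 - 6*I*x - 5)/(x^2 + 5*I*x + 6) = (x - 5*I)/(x + 6*I)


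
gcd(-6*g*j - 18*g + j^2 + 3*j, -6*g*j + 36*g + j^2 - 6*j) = 6*g - j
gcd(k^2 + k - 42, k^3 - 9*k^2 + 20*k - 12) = k - 6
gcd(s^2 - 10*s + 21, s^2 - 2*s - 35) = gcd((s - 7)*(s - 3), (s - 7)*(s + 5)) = s - 7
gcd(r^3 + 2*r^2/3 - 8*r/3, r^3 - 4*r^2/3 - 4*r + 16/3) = r^2 + 2*r/3 - 8/3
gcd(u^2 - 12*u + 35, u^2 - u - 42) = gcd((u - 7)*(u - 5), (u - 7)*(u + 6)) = u - 7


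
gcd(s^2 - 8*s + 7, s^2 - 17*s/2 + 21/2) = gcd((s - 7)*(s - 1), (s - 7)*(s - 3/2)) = s - 7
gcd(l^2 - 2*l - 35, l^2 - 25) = l + 5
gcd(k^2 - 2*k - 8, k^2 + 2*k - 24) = k - 4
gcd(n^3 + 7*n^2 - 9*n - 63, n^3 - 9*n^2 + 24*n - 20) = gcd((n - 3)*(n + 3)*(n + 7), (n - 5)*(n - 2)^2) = 1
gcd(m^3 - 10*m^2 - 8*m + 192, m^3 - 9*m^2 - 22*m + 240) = m^2 - 14*m + 48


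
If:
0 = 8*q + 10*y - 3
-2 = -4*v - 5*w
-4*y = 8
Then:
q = 23/8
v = 1/2 - 5*w/4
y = -2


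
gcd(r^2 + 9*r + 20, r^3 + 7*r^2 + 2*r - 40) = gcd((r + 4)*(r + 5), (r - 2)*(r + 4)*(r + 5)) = r^2 + 9*r + 20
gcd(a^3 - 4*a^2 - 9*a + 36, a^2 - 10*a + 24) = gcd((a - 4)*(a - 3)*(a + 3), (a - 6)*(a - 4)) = a - 4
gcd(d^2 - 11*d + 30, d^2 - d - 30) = d - 6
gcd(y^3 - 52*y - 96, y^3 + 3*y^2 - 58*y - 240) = y^2 - 2*y - 48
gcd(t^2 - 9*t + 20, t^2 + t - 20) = t - 4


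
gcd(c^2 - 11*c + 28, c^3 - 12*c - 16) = c - 4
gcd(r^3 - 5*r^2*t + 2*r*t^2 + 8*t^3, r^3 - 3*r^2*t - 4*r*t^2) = r^2 - 3*r*t - 4*t^2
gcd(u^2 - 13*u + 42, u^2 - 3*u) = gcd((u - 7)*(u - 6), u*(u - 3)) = 1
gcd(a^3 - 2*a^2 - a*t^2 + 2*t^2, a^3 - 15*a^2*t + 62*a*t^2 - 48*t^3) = -a + t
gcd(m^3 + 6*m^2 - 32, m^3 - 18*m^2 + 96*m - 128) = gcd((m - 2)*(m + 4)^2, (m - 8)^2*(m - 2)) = m - 2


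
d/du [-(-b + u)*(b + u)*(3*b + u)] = b^2 - 6*b*u - 3*u^2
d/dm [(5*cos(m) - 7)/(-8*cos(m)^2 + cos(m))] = (-40*sin(m) - 7*sin(m)/cos(m)^2 + 112*tan(m))/(8*cos(m) - 1)^2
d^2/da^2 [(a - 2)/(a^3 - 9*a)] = 6*(a*(a^2 - 9)*(-a^2 - a*(a - 2) + 3) + 3*(a - 2)*(a^2 - 3)^2)/(a^3*(a^2 - 9)^3)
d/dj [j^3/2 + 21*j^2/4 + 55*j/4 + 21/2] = 3*j^2/2 + 21*j/2 + 55/4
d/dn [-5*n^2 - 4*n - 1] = -10*n - 4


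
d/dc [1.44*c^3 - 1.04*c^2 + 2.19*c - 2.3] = 4.32*c^2 - 2.08*c + 2.19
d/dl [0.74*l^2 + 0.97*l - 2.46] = 1.48*l + 0.97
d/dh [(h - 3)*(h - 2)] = 2*h - 5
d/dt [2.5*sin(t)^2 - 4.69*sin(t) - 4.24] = (5.0*sin(t) - 4.69)*cos(t)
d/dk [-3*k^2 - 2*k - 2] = -6*k - 2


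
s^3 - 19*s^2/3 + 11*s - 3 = (s - 3)^2*(s - 1/3)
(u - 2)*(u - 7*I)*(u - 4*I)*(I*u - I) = I*u^4 + 11*u^3 - 3*I*u^3 - 33*u^2 - 26*I*u^2 + 22*u + 84*I*u - 56*I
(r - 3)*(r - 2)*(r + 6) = r^3 + r^2 - 24*r + 36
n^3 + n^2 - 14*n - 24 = (n - 4)*(n + 2)*(n + 3)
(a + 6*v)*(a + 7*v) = a^2 + 13*a*v + 42*v^2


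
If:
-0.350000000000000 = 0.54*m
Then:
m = -0.65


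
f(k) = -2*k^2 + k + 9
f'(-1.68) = 7.72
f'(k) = 1 - 4*k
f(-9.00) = -162.00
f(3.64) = -13.86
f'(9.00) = -35.00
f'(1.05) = -3.20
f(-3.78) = -23.36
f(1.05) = 7.84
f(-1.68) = 1.68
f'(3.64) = -13.56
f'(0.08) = 0.68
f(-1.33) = 4.13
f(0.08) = 9.07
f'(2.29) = -8.16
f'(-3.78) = 16.12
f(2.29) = 0.80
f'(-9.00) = 37.00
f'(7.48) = -28.92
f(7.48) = -95.42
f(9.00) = -144.00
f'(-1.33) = 6.32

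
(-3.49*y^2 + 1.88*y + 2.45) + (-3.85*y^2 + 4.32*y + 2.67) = -7.34*y^2 + 6.2*y + 5.12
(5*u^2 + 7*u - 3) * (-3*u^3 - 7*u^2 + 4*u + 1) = -15*u^5 - 56*u^4 - 20*u^3 + 54*u^2 - 5*u - 3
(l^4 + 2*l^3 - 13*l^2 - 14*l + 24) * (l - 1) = l^5 + l^4 - 15*l^3 - l^2 + 38*l - 24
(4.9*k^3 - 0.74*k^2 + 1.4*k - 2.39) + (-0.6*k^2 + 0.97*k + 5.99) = 4.9*k^3 - 1.34*k^2 + 2.37*k + 3.6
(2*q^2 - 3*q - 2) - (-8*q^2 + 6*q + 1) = 10*q^2 - 9*q - 3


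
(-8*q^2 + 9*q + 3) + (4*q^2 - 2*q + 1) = -4*q^2 + 7*q + 4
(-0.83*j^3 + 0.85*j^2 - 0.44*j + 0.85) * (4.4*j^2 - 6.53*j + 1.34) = -3.652*j^5 + 9.1599*j^4 - 8.5987*j^3 + 7.7522*j^2 - 6.1401*j + 1.139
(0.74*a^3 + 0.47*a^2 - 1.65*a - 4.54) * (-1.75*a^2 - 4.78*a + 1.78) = -1.295*a^5 - 4.3597*a^4 + 1.9581*a^3 + 16.6686*a^2 + 18.7642*a - 8.0812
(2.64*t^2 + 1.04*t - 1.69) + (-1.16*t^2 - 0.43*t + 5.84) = 1.48*t^2 + 0.61*t + 4.15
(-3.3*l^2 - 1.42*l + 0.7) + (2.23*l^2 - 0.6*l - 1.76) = -1.07*l^2 - 2.02*l - 1.06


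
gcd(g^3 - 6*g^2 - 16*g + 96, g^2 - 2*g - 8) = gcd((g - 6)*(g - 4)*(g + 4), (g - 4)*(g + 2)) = g - 4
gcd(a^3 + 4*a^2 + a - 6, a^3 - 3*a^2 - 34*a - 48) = a^2 + 5*a + 6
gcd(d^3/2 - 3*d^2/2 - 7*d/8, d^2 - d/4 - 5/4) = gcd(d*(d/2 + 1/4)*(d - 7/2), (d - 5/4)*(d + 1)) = 1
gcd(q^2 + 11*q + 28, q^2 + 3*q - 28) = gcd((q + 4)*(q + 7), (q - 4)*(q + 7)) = q + 7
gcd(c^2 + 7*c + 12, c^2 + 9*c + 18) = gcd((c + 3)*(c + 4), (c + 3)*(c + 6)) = c + 3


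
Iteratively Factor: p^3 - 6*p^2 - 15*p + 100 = (p - 5)*(p^2 - p - 20) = (p - 5)*(p + 4)*(p - 5)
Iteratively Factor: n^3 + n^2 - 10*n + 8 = (n + 4)*(n^2 - 3*n + 2) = (n - 2)*(n + 4)*(n - 1)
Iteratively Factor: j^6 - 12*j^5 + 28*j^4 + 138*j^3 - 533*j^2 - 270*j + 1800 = (j + 2)*(j^5 - 14*j^4 + 56*j^3 + 26*j^2 - 585*j + 900) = (j - 3)*(j + 2)*(j^4 - 11*j^3 + 23*j^2 + 95*j - 300) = (j - 5)*(j - 3)*(j + 2)*(j^3 - 6*j^2 - 7*j + 60) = (j - 5)*(j - 3)*(j + 2)*(j + 3)*(j^2 - 9*j + 20) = (j - 5)*(j - 4)*(j - 3)*(j + 2)*(j + 3)*(j - 5)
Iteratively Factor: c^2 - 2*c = (c)*(c - 2)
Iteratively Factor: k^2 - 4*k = (k)*(k - 4)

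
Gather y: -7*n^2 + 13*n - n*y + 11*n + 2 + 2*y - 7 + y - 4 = -7*n^2 + 24*n + y*(3 - n) - 9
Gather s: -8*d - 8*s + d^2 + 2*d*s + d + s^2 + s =d^2 - 7*d + s^2 + s*(2*d - 7)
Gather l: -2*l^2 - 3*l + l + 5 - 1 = -2*l^2 - 2*l + 4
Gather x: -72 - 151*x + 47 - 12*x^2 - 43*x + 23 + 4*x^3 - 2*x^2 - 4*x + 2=4*x^3 - 14*x^2 - 198*x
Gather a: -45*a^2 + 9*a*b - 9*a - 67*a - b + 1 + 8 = -45*a^2 + a*(9*b - 76) - b + 9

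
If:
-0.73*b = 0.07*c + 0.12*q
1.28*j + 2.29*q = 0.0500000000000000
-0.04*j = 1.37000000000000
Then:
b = -0.0958904109589041*c - 3.1505652928157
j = -34.25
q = 19.17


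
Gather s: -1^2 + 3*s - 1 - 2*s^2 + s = -2*s^2 + 4*s - 2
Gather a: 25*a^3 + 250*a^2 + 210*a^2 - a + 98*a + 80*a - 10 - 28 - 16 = 25*a^3 + 460*a^2 + 177*a - 54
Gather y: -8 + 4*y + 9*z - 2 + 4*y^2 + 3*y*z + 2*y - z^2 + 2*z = 4*y^2 + y*(3*z + 6) - z^2 + 11*z - 10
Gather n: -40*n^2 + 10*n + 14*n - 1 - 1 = -40*n^2 + 24*n - 2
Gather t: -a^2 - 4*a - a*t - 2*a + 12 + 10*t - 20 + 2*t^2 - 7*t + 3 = -a^2 - 6*a + 2*t^2 + t*(3 - a) - 5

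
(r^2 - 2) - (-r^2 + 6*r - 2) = 2*r^2 - 6*r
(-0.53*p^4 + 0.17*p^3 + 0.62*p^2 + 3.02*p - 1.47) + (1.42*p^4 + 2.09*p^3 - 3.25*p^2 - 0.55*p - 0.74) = 0.89*p^4 + 2.26*p^3 - 2.63*p^2 + 2.47*p - 2.21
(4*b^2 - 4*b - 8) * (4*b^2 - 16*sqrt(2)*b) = 16*b^4 - 64*sqrt(2)*b^3 - 16*b^3 - 32*b^2 + 64*sqrt(2)*b^2 + 128*sqrt(2)*b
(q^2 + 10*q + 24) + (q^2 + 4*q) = 2*q^2 + 14*q + 24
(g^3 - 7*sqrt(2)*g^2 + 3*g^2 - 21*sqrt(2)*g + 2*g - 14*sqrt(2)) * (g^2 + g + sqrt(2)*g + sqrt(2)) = g^5 - 6*sqrt(2)*g^4 + 4*g^4 - 24*sqrt(2)*g^3 - 9*g^3 - 54*g^2 - 30*sqrt(2)*g^2 - 70*g - 12*sqrt(2)*g - 28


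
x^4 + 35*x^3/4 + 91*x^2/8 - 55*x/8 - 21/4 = (x - 3/4)*(x + 1/2)*(x + 2)*(x + 7)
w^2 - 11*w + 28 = (w - 7)*(w - 4)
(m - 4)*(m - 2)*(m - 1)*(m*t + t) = m^4*t - 6*m^3*t + 7*m^2*t + 6*m*t - 8*t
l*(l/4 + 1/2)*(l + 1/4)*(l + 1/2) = l^4/4 + 11*l^3/16 + 13*l^2/32 + l/16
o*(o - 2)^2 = o^3 - 4*o^2 + 4*o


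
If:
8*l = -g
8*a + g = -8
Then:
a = l - 1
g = -8*l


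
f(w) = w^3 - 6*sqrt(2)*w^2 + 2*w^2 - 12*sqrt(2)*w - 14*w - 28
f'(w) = 3*w^2 - 12*sqrt(2)*w + 4*w - 12*sqrt(2) - 14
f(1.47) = -84.36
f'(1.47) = -43.55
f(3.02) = -153.14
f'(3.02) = -42.78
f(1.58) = -89.18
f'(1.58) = -43.97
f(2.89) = -147.53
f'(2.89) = -43.40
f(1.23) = -74.04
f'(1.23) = -42.39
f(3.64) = -178.43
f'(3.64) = -38.43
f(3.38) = -168.16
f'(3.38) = -40.54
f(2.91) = -148.40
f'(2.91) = -43.31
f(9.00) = -103.04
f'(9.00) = 95.29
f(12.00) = 394.47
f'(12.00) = 245.38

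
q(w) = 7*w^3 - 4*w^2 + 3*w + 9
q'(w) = 21*w^2 - 8*w + 3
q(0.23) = 9.56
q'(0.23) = 2.27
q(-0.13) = 8.53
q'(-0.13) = 4.39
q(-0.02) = 8.94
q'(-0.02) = 3.17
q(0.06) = 9.17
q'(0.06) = 2.60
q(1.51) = 28.51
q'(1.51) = 38.80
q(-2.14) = -84.34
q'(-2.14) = 116.29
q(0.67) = 11.32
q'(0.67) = 7.07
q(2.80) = 139.70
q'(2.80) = 145.24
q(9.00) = 4815.00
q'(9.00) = 1632.00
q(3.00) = 171.00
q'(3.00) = 168.00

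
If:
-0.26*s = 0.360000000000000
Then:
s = -1.38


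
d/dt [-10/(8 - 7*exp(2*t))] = -140*exp(2*t)/(7*exp(2*t) - 8)^2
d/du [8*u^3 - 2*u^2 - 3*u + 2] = 24*u^2 - 4*u - 3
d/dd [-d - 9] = -1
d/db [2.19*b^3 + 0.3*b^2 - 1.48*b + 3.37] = 6.57*b^2 + 0.6*b - 1.48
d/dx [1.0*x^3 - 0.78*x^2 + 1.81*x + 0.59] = 3.0*x^2 - 1.56*x + 1.81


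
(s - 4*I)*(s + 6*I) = s^2 + 2*I*s + 24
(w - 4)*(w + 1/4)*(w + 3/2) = w^3 - 9*w^2/4 - 53*w/8 - 3/2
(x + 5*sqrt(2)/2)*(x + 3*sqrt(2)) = x^2 + 11*sqrt(2)*x/2 + 15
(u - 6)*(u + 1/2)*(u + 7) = u^3 + 3*u^2/2 - 83*u/2 - 21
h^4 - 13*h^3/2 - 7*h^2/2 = h^2*(h - 7)*(h + 1/2)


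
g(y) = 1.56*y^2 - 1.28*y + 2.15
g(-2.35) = 13.77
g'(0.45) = 0.12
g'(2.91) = 7.80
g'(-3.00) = -10.64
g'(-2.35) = -8.61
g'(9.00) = 26.80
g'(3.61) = 9.98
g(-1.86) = 9.93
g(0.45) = 1.89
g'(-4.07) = -13.98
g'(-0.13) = -1.69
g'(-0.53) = -2.93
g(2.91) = 11.64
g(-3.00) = 20.03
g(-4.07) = 33.20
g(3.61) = 17.86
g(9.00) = 116.99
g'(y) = 3.12*y - 1.28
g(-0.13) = 2.34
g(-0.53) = 3.27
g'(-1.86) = -7.08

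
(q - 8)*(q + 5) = q^2 - 3*q - 40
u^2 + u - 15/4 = (u - 3/2)*(u + 5/2)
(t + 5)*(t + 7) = t^2 + 12*t + 35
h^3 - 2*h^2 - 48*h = h*(h - 8)*(h + 6)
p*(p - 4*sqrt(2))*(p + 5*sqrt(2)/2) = p^3 - 3*sqrt(2)*p^2/2 - 20*p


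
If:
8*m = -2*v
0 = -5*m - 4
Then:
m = -4/5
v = 16/5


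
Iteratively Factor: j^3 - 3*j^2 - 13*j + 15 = (j - 1)*(j^2 - 2*j - 15) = (j - 5)*(j - 1)*(j + 3)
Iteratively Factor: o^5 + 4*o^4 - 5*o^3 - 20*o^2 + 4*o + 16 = (o - 1)*(o^4 + 5*o^3 - 20*o - 16) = (o - 1)*(o + 4)*(o^3 + o^2 - 4*o - 4) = (o - 1)*(o + 1)*(o + 4)*(o^2 - 4) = (o - 2)*(o - 1)*(o + 1)*(o + 4)*(o + 2)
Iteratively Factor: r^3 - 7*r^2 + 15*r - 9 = (r - 3)*(r^2 - 4*r + 3) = (r - 3)^2*(r - 1)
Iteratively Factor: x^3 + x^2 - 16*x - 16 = (x + 1)*(x^2 - 16) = (x - 4)*(x + 1)*(x + 4)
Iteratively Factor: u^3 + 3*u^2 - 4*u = (u - 1)*(u^2 + 4*u) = u*(u - 1)*(u + 4)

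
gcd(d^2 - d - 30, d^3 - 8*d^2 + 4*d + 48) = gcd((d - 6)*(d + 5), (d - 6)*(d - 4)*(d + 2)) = d - 6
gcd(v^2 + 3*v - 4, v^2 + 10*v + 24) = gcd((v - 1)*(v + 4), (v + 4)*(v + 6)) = v + 4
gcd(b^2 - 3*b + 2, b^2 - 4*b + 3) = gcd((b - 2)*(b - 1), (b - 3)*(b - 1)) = b - 1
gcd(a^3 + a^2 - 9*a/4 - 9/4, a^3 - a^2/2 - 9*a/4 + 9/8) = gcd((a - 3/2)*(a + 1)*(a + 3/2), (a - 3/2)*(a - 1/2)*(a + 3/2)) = a^2 - 9/4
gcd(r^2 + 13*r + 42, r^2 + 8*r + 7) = r + 7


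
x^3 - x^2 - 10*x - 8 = (x - 4)*(x + 1)*(x + 2)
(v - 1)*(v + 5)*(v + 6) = v^3 + 10*v^2 + 19*v - 30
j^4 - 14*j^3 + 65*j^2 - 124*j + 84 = (j - 7)*(j - 3)*(j - 2)^2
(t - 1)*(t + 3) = t^2 + 2*t - 3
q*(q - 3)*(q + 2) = q^3 - q^2 - 6*q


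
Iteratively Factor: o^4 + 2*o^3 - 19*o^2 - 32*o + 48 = (o + 3)*(o^3 - o^2 - 16*o + 16) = (o - 1)*(o + 3)*(o^2 - 16) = (o - 4)*(o - 1)*(o + 3)*(o + 4)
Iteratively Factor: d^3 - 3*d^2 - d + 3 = (d - 1)*(d^2 - 2*d - 3) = (d - 1)*(d + 1)*(d - 3)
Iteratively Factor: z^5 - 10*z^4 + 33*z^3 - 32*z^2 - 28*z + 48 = (z - 4)*(z^4 - 6*z^3 + 9*z^2 + 4*z - 12) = (z - 4)*(z - 2)*(z^3 - 4*z^2 + z + 6) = (z - 4)*(z - 3)*(z - 2)*(z^2 - z - 2) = (z - 4)*(z - 3)*(z - 2)^2*(z + 1)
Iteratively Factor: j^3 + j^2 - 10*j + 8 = (j - 2)*(j^2 + 3*j - 4) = (j - 2)*(j + 4)*(j - 1)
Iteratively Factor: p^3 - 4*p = (p + 2)*(p^2 - 2*p) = (p - 2)*(p + 2)*(p)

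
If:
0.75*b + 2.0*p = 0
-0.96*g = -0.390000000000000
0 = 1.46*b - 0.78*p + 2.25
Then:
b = -1.28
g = 0.41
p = 0.48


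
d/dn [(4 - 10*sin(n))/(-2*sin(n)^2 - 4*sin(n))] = (-5*cos(n) + 4/tan(n) + 4*cos(n)/sin(n)^2)/(sin(n) + 2)^2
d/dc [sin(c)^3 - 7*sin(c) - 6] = (3*sin(c)^2 - 7)*cos(c)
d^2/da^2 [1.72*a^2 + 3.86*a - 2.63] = 3.44000000000000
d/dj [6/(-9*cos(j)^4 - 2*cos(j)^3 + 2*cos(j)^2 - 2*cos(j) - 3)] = 12*(-18*cos(j)^3 - 3*cos(j)^2 + 2*cos(j) - 1)*sin(j)/(9*cos(j)^4 + 2*cos(j)^3 - 2*cos(j)^2 + 2*cos(j) + 3)^2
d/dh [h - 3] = 1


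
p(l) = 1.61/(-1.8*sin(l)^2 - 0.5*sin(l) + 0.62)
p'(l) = 1.61*(3.6*sin(l)*cos(l) + 0.5*cos(l))/(-1.8*sin(l)^2 - 0.5*sin(l) + 0.62)^2 = (5.796*sin(l) + 0.805)*cos(l)/(1.8*sin(l)^2 + 0.5*sin(l) - 0.62)^2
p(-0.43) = 3.12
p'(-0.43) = -5.51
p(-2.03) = -4.26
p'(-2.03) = 13.61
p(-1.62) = -2.38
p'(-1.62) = 0.54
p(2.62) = -21.18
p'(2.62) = -554.23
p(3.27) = 2.46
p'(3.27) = -0.15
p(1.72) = -0.98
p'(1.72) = -0.36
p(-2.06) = -4.72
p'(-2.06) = 17.41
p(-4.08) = -1.69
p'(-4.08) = -3.56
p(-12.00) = -9.67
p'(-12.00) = 119.13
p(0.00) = 2.60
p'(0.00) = 2.09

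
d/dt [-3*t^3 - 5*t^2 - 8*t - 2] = -9*t^2 - 10*t - 8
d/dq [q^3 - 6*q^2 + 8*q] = 3*q^2 - 12*q + 8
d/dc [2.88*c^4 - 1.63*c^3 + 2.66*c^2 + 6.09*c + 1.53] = 11.52*c^3 - 4.89*c^2 + 5.32*c + 6.09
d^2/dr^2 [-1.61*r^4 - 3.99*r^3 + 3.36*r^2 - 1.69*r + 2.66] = -19.32*r^2 - 23.94*r + 6.72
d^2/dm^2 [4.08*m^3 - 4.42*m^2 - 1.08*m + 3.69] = 24.48*m - 8.84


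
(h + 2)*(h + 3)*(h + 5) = h^3 + 10*h^2 + 31*h + 30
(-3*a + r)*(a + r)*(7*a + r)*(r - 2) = -21*a^3*r + 42*a^3 - 17*a^2*r^2 + 34*a^2*r + 5*a*r^3 - 10*a*r^2 + r^4 - 2*r^3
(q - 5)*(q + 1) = q^2 - 4*q - 5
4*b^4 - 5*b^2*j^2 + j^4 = (-2*b + j)*(-b + j)*(b + j)*(2*b + j)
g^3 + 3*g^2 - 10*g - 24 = (g - 3)*(g + 2)*(g + 4)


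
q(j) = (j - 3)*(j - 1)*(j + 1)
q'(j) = (j - 3)*(j - 1) + (j - 3)*(j + 1) + (j - 1)*(j + 1)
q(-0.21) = 3.07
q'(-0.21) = 0.39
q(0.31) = 2.43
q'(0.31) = -2.57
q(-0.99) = 0.08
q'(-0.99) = 7.88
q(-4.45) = -140.08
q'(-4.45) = 85.11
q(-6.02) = -317.87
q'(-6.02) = 143.84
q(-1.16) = -1.44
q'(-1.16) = 10.00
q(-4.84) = -175.82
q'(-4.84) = 98.32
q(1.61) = -2.21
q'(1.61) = -2.88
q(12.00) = 1287.00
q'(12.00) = 359.00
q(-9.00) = -960.00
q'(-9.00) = 296.00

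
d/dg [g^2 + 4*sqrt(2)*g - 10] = 2*g + 4*sqrt(2)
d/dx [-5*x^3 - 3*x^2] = 3*x*(-5*x - 2)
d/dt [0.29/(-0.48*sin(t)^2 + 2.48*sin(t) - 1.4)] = (0.2784*sin(t) - 0.7192)*cos(t)/(0.48*sin(t)^2 - 2.48*sin(t) + 1.4)^2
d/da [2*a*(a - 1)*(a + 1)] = 6*a^2 - 2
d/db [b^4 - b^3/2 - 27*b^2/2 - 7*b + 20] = 4*b^3 - 3*b^2/2 - 27*b - 7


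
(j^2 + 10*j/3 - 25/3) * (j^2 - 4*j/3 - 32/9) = j^4 + 2*j^3 - 49*j^2/3 - 20*j/27 + 800/27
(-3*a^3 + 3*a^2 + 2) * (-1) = 3*a^3 - 3*a^2 - 2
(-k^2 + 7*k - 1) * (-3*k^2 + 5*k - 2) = 3*k^4 - 26*k^3 + 40*k^2 - 19*k + 2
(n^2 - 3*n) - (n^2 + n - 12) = 12 - 4*n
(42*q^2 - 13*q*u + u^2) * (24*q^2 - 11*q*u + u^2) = 1008*q^4 - 774*q^3*u + 209*q^2*u^2 - 24*q*u^3 + u^4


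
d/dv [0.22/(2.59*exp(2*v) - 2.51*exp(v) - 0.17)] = (0.5522 - 1.1396*exp(v))*exp(v)/(-2.59*exp(2*v) + 2.51*exp(v) + 0.17)^2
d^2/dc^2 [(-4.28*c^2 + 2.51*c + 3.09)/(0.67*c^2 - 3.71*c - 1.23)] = (-19.024114*c^3 - 12.840282*c^2 - 33.673932*c + 54.296886)/(0.300763*c^6 - 4.996257*c^5 + 26.0094*c^4 - 32.720345*c^3 - 47.7486*c^2 - 16.838577*c - 1.860867)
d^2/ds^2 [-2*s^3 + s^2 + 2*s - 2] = 2 - 12*s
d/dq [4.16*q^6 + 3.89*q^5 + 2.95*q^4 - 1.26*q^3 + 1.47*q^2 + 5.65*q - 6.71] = 24.96*q^5 + 19.45*q^4 + 11.8*q^3 - 3.78*q^2 + 2.94*q + 5.65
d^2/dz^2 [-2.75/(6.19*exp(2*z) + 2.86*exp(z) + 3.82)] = (-2.75*(12.38*exp(z) + 2.86)*(24.76*exp(z) + 5.72)*exp(z) + (68.09*exp(z) + 7.865)*(6.19*exp(2*z) + 2.86*exp(z) + 3.82))*exp(z)/(6.19*exp(2*z) + 2.86*exp(z) + 3.82)^3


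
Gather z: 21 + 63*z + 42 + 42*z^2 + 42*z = 42*z^2 + 105*z + 63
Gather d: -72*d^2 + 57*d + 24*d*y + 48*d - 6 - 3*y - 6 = -72*d^2 + d*(24*y + 105) - 3*y - 12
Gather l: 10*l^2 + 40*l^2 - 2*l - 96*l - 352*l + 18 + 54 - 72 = 50*l^2 - 450*l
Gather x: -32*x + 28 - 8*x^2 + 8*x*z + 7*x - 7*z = -8*x^2 + x*(8*z - 25) - 7*z + 28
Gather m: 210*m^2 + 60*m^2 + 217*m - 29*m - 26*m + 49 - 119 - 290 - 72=270*m^2 + 162*m - 432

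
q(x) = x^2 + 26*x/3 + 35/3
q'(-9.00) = -9.33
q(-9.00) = 14.67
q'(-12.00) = -15.33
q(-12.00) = 51.67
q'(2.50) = 13.67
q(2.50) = 39.58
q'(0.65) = 9.97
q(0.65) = 17.72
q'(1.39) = 11.45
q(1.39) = 25.65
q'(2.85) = 14.37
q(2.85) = 44.49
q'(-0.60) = 7.47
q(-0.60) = 6.83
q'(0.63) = 9.93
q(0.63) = 17.52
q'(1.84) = 12.35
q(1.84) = 31.00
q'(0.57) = 9.81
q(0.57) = 16.93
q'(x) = 2*x + 26/3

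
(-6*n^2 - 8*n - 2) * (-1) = 6*n^2 + 8*n + 2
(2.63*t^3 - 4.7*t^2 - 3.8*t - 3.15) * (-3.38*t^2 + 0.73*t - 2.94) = -8.8894*t^5 + 17.8059*t^4 + 1.6808*t^3 + 21.691*t^2 + 8.8725*t + 9.261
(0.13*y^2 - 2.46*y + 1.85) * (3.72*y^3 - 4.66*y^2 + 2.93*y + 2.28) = 0.4836*y^5 - 9.757*y^4 + 18.7265*y^3 - 15.5324*y^2 - 0.188299999999999*y + 4.218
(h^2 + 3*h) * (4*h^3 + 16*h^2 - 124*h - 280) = 4*h^5 + 28*h^4 - 76*h^3 - 652*h^2 - 840*h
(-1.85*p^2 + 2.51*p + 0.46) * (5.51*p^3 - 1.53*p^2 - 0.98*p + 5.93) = -10.1935*p^5 + 16.6606*p^4 + 0.507300000000001*p^3 - 14.1341*p^2 + 14.4335*p + 2.7278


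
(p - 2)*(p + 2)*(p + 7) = p^3 + 7*p^2 - 4*p - 28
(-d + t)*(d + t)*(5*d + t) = -5*d^3 - d^2*t + 5*d*t^2 + t^3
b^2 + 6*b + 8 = (b + 2)*(b + 4)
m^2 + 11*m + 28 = (m + 4)*(m + 7)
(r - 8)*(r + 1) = r^2 - 7*r - 8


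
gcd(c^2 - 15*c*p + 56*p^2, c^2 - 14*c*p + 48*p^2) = -c + 8*p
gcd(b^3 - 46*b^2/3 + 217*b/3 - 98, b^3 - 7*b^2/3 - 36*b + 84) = b^2 - 25*b/3 + 14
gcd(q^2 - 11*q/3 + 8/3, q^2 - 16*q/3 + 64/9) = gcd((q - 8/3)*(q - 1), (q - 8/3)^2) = q - 8/3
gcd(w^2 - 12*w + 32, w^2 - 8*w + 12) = 1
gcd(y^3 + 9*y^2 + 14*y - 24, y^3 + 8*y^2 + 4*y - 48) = y^2 + 10*y + 24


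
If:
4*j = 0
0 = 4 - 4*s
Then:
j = 0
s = 1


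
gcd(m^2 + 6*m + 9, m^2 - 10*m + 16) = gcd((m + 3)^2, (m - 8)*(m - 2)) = 1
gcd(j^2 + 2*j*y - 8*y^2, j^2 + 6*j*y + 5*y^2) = 1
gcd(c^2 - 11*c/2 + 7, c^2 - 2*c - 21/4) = c - 7/2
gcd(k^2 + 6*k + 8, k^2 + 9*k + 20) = k + 4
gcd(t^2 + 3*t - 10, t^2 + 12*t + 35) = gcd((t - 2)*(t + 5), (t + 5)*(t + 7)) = t + 5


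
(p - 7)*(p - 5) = p^2 - 12*p + 35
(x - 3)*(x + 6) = x^2 + 3*x - 18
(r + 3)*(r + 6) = r^2 + 9*r + 18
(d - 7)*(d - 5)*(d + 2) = d^3 - 10*d^2 + 11*d + 70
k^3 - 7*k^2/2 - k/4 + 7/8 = (k - 7/2)*(k - 1/2)*(k + 1/2)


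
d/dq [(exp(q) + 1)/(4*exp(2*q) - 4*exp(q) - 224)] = (-(exp(q) + 1)*(2*exp(q) - 1) + exp(2*q) - exp(q) - 56)*exp(q)/(4*(-exp(2*q) + exp(q) + 56)^2)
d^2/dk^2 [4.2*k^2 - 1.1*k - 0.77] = 8.40000000000000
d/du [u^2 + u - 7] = 2*u + 1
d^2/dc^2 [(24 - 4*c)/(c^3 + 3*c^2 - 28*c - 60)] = 8*(-(c - 6)*(3*c^2 + 6*c - 28)^2 + (3*c^2 + 6*c + 3*(c - 6)*(c + 1) - 28)*(c^3 + 3*c^2 - 28*c - 60))/(c^3 + 3*c^2 - 28*c - 60)^3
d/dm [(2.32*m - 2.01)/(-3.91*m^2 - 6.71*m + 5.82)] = (9.0712*m^2 - 15.7182*m + 0.0153000000000016)/(15.2881*m^4 + 52.4722*m^3 - 0.48830000000001*m^2 - 78.1044*m + 33.8724)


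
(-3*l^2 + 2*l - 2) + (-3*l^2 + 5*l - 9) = -6*l^2 + 7*l - 11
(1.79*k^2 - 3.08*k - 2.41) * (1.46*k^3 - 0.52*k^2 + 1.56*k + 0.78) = 2.6134*k^5 - 5.4276*k^4 + 0.8754*k^3 - 2.1554*k^2 - 6.162*k - 1.8798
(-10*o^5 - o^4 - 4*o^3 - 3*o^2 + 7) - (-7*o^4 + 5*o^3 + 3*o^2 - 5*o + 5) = -10*o^5 + 6*o^4 - 9*o^3 - 6*o^2 + 5*o + 2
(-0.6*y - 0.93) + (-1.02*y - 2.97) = -1.62*y - 3.9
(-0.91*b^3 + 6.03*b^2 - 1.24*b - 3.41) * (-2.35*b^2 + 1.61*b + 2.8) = 2.1385*b^5 - 15.6356*b^4 + 10.0743*b^3 + 22.9011*b^2 - 8.9621*b - 9.548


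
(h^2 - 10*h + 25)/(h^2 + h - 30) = (h - 5)/(h + 6)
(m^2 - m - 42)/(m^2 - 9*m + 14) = (m + 6)/(m - 2)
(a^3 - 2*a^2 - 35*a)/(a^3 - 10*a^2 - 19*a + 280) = a/(a - 8)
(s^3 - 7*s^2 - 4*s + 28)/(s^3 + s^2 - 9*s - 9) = (s^3 - 7*s^2 - 4*s + 28)/(s^3 + s^2 - 9*s - 9)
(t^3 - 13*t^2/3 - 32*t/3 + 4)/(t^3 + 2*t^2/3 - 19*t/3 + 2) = (t^2 - 4*t - 12)/(t^2 + t - 6)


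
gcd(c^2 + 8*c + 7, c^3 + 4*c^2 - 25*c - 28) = c^2 + 8*c + 7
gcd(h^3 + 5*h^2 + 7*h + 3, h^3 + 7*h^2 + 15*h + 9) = h^2 + 4*h + 3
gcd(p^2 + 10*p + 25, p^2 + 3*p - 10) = p + 5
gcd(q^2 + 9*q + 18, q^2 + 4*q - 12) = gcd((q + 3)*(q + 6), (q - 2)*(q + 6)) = q + 6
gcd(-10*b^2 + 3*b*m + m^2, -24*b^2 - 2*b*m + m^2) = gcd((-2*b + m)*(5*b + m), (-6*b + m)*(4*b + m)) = 1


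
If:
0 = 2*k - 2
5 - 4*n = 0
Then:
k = 1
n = 5/4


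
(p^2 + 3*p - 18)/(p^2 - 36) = (p - 3)/(p - 6)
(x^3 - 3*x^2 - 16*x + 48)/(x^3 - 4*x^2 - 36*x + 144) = (x^2 + x - 12)/(x^2 - 36)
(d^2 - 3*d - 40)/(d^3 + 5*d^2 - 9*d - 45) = (d - 8)/(d^2 - 9)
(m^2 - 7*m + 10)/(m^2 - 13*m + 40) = (m - 2)/(m - 8)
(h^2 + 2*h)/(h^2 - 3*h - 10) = h/(h - 5)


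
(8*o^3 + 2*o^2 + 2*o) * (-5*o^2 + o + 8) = -40*o^5 - 2*o^4 + 56*o^3 + 18*o^2 + 16*o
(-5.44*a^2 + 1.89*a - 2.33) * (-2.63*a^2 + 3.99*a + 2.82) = 14.3072*a^4 - 26.6763*a^3 - 1.6718*a^2 - 3.9669*a - 6.5706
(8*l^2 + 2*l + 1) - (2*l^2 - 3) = 6*l^2 + 2*l + 4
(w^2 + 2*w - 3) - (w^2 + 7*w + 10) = -5*w - 13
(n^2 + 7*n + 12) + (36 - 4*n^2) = -3*n^2 + 7*n + 48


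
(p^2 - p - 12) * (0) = 0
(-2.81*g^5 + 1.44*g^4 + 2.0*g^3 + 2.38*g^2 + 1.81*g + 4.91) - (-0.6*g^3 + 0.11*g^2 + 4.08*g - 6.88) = -2.81*g^5 + 1.44*g^4 + 2.6*g^3 + 2.27*g^2 - 2.27*g + 11.79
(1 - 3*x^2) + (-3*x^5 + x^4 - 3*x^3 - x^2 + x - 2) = -3*x^5 + x^4 - 3*x^3 - 4*x^2 + x - 1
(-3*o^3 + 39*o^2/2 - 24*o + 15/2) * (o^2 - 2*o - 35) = -3*o^5 + 51*o^4/2 + 42*o^3 - 627*o^2 + 825*o - 525/2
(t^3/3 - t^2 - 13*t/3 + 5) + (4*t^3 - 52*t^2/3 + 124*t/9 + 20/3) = 13*t^3/3 - 55*t^2/3 + 85*t/9 + 35/3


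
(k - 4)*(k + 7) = k^2 + 3*k - 28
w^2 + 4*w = w*(w + 4)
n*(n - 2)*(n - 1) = n^3 - 3*n^2 + 2*n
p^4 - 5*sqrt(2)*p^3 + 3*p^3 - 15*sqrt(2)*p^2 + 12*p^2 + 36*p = p*(p + 3)*(p - 3*sqrt(2))*(p - 2*sqrt(2))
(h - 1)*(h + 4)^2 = h^3 + 7*h^2 + 8*h - 16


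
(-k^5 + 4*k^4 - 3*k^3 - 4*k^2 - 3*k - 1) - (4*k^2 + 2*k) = -k^5 + 4*k^4 - 3*k^3 - 8*k^2 - 5*k - 1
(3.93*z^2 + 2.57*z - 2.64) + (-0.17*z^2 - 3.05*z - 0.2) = 3.76*z^2 - 0.48*z - 2.84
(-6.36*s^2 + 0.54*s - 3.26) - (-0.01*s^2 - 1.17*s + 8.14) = -6.35*s^2 + 1.71*s - 11.4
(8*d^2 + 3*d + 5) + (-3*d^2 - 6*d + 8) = 5*d^2 - 3*d + 13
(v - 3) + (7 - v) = 4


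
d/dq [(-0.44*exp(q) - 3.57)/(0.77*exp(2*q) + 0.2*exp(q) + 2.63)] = (0.3388*exp(2*q) + 5.4978*exp(q) - 0.4432)*exp(q)/(0.5929*exp(4*q) + 0.308*exp(3*q) + 4.0902*exp(2*q) + 1.052*exp(q) + 6.9169)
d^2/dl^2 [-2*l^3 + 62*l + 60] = -12*l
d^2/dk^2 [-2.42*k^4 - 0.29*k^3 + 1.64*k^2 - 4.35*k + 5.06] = -29.04*k^2 - 1.74*k + 3.28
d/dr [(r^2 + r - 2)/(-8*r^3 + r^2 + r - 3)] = ((-2*r - 1)*(8*r^3 - r^2 - r + 3) - (-24*r^2 + 2*r + 1)*(r^2 + r - 2))/(8*r^3 - r^2 - r + 3)^2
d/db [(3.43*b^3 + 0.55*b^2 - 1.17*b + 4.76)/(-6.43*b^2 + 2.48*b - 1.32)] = (-22.0549*b^4 + 17.0128*b^3 - 19.7419*b^2 + 59.7616*b - 10.2604)/(41.3449*b^4 - 31.8928*b^3 + 23.1256*b^2 - 6.5472*b + 1.7424)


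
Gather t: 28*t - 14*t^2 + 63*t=-14*t^2 + 91*t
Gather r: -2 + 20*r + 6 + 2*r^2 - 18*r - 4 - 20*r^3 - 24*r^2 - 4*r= -20*r^3 - 22*r^2 - 2*r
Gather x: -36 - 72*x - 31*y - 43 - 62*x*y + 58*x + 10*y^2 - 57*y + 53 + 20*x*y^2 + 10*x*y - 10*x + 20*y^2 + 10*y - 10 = x*(20*y^2 - 52*y - 24) + 30*y^2 - 78*y - 36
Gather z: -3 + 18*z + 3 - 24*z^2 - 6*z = -24*z^2 + 12*z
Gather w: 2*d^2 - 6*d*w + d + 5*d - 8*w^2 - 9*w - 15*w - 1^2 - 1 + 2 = 2*d^2 + 6*d - 8*w^2 + w*(-6*d - 24)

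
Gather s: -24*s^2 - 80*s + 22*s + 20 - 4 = -24*s^2 - 58*s + 16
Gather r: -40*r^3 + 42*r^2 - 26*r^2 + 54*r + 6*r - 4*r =-40*r^3 + 16*r^2 + 56*r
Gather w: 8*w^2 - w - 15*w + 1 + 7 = 8*w^2 - 16*w + 8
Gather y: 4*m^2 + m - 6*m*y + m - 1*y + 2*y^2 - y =4*m^2 + 2*m + 2*y^2 + y*(-6*m - 2)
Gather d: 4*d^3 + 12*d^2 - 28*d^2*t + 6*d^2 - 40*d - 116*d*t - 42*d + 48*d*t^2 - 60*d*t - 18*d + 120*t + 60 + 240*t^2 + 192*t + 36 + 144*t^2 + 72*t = 4*d^3 + d^2*(18 - 28*t) + d*(48*t^2 - 176*t - 100) + 384*t^2 + 384*t + 96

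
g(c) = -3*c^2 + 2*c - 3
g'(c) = 2 - 6*c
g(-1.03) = -8.24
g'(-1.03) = 8.18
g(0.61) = -2.90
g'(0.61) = -1.66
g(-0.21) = -3.55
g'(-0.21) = 3.26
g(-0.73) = -6.06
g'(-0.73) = 6.38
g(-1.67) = -14.71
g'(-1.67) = 12.02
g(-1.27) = -10.38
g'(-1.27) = 9.62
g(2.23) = -13.46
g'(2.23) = -11.38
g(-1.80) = -16.32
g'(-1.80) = 12.80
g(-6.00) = -123.00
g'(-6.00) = 38.00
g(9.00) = -228.00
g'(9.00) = -52.00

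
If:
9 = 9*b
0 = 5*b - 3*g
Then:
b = 1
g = 5/3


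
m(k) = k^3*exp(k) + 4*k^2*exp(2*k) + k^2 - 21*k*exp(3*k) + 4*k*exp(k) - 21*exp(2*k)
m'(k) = k^3*exp(k) + 8*k^2*exp(2*k) + 3*k^2*exp(k) - 63*k*exp(3*k) + 8*k*exp(2*k) + 4*k*exp(k) + 2*k - 21*exp(3*k) - 42*exp(2*k) + 4*exp(k)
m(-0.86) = -2.85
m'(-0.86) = -5.99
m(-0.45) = -6.76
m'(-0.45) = -15.14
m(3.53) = -2910009.72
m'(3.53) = -9567761.14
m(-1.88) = 1.35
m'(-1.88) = -4.02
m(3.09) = -679557.87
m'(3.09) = -2259092.75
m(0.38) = -66.17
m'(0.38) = -211.81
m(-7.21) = 51.69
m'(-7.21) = -14.60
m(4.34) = -40808731.76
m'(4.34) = -132030630.76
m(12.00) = -1086415648121194480.54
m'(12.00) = -3349794965867204477.62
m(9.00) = -100537216304151.12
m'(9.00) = -312799839814443.54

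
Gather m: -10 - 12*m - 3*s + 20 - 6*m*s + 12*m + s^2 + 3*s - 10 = -6*m*s + s^2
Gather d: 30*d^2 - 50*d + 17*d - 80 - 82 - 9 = 30*d^2 - 33*d - 171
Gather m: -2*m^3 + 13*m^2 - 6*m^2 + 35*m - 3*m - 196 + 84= -2*m^3 + 7*m^2 + 32*m - 112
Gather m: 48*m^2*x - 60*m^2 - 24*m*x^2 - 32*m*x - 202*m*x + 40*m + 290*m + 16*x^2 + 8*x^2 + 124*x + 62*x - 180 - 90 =m^2*(48*x - 60) + m*(-24*x^2 - 234*x + 330) + 24*x^2 + 186*x - 270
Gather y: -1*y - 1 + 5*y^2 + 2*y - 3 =5*y^2 + y - 4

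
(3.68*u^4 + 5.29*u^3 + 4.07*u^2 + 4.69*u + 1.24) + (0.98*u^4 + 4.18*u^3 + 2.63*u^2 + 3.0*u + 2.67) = 4.66*u^4 + 9.47*u^3 + 6.7*u^2 + 7.69*u + 3.91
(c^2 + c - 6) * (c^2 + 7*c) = c^4 + 8*c^3 + c^2 - 42*c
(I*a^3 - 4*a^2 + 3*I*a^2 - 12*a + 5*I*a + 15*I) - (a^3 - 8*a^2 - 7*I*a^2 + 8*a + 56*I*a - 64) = -a^3 + I*a^3 + 4*a^2 + 10*I*a^2 - 20*a - 51*I*a + 64 + 15*I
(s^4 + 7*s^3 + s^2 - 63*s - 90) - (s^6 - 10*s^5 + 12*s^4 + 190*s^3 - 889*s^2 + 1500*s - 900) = -s^6 + 10*s^5 - 11*s^4 - 183*s^3 + 890*s^2 - 1563*s + 810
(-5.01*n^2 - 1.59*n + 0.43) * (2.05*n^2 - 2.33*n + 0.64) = -10.2705*n^4 + 8.4138*n^3 + 1.3798*n^2 - 2.0195*n + 0.2752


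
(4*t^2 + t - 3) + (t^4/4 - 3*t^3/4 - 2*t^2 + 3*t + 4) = t^4/4 - 3*t^3/4 + 2*t^2 + 4*t + 1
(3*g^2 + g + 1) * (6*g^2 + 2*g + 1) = 18*g^4 + 12*g^3 + 11*g^2 + 3*g + 1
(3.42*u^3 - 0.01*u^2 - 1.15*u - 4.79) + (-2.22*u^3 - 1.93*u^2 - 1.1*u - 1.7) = 1.2*u^3 - 1.94*u^2 - 2.25*u - 6.49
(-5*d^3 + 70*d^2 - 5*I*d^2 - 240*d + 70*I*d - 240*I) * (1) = -5*d^3 + 70*d^2 - 5*I*d^2 - 240*d + 70*I*d - 240*I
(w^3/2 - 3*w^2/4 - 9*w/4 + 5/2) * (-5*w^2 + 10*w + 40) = -5*w^5/2 + 35*w^4/4 + 95*w^3/4 - 65*w^2 - 65*w + 100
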